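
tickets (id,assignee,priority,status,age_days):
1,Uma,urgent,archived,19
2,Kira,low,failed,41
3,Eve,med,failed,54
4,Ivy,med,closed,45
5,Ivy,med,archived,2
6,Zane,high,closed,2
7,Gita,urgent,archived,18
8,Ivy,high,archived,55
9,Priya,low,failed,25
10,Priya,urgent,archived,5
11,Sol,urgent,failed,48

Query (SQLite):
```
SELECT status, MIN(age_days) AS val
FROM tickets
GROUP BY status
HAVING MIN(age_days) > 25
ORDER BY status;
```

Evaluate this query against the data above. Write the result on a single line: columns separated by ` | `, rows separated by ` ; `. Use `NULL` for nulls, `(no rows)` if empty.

(no rows)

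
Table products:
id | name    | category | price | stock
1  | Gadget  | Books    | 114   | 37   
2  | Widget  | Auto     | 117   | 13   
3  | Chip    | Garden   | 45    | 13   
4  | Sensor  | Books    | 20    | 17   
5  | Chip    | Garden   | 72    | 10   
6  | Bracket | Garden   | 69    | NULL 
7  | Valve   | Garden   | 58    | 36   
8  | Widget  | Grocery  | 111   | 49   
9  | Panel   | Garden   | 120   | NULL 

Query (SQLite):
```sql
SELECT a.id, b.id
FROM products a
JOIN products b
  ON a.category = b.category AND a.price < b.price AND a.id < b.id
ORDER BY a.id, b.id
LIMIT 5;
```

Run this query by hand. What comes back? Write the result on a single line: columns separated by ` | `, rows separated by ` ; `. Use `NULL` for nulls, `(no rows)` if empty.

3 | 5 ; 3 | 6 ; 3 | 7 ; 3 | 9 ; 5 | 9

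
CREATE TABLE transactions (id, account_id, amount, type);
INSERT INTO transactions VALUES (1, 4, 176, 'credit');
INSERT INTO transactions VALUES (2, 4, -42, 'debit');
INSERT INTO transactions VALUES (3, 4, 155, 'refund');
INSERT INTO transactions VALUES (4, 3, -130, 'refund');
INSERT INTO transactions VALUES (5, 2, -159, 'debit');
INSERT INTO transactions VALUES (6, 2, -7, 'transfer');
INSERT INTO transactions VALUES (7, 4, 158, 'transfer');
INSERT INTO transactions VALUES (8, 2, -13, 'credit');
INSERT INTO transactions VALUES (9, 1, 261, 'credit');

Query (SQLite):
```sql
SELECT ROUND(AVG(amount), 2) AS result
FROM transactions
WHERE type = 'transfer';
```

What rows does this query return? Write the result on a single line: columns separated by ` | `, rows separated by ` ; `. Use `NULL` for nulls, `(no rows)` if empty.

75.5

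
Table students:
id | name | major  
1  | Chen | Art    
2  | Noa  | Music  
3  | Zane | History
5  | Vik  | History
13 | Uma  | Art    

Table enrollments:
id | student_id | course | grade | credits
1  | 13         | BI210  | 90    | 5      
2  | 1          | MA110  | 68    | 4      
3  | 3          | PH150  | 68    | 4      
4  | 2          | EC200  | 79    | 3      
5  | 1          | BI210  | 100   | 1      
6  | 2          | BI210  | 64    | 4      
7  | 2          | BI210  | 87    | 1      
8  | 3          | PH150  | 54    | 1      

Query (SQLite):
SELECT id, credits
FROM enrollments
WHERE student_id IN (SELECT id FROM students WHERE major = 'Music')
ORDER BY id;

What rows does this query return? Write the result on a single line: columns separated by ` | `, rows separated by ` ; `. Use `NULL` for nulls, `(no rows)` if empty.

4 | 3 ; 6 | 4 ; 7 | 1

Inner query: students.id where major = 'Music'.
Outer: keep enrollments rows whose student_id is in that set.
Inner query → {2}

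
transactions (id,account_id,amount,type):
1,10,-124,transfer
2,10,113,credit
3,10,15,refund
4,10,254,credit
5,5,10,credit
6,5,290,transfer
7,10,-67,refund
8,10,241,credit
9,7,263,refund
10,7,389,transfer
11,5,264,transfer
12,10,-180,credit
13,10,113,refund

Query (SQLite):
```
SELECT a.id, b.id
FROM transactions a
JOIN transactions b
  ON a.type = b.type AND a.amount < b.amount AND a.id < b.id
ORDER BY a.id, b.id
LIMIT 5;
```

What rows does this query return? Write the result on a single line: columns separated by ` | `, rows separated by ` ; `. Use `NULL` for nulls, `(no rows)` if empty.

1 | 6 ; 1 | 10 ; 1 | 11 ; 2 | 4 ; 2 | 8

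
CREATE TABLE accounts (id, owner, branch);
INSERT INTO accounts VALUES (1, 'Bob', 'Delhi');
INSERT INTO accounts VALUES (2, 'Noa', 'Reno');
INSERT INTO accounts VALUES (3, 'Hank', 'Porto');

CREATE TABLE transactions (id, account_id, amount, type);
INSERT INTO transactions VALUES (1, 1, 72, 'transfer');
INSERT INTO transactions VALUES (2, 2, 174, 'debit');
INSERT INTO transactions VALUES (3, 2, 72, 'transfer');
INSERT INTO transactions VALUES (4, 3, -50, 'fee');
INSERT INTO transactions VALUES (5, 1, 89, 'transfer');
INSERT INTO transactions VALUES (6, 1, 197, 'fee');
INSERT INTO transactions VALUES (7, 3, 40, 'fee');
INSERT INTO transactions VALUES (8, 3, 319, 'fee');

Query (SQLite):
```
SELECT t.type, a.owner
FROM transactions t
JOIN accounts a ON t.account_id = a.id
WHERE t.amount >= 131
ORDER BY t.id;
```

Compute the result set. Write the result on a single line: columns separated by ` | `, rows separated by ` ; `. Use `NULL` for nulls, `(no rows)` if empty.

Each transactions row matches the accounts row where account_id = accounts.id.
Then keep rows with t.amount >= 131.

debit | Noa ; fee | Bob ; fee | Hank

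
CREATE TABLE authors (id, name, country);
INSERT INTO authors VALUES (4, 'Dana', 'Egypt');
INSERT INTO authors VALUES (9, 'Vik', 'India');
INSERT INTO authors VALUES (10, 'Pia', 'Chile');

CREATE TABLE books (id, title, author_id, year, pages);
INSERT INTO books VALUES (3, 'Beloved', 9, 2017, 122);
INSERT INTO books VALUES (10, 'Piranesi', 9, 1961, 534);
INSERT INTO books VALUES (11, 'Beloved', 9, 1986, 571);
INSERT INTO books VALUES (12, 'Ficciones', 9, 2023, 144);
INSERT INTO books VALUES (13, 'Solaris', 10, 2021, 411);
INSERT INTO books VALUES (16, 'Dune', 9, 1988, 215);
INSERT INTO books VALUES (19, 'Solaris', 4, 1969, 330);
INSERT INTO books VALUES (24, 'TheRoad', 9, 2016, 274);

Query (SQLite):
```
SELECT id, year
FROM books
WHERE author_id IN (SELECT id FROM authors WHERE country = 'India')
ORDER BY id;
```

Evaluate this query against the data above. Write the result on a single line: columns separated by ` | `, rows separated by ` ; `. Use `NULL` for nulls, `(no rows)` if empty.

3 | 2017 ; 10 | 1961 ; 11 | 1986 ; 12 | 2023 ; 16 | 1988 ; 24 | 2016

Inner query: authors.id where country = 'India'.
Outer: keep books rows whose author_id is in that set.
Inner query → {9}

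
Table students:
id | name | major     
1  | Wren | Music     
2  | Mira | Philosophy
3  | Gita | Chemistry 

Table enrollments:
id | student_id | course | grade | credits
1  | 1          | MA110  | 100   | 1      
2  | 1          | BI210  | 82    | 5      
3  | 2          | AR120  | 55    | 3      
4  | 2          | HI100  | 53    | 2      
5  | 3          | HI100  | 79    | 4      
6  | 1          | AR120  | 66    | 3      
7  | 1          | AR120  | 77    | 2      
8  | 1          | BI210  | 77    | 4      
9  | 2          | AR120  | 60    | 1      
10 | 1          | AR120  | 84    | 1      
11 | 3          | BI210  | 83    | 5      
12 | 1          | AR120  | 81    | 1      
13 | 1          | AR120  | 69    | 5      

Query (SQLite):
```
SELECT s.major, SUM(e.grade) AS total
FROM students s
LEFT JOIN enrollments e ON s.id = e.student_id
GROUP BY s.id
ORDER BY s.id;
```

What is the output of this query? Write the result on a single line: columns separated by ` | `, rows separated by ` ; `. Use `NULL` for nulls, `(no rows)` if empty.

Music | 636 ; Philosophy | 168 ; Chemistry | 162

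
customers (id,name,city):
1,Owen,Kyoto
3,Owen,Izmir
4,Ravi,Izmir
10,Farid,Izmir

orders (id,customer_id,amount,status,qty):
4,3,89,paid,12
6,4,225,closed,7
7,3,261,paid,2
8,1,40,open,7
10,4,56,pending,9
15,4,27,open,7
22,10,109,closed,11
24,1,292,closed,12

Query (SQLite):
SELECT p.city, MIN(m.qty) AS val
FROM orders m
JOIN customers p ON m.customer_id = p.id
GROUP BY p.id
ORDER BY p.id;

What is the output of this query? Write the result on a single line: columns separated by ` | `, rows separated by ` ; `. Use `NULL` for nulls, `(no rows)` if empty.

Kyoto | 7 ; Izmir | 2 ; Izmir | 7 ; Izmir | 11

Join each orders row to its customers via customer_id.
Group joined rows by customers.id; compute MIN(m.qty) per group.
  1: ids {8, 24} → MIN(m.qty)=7
  3: ids {4, 7} → MIN(m.qty)=2
  4: ids {6, 10, 15} → MIN(m.qty)=7
  10: ids {22} → MIN(m.qty)=11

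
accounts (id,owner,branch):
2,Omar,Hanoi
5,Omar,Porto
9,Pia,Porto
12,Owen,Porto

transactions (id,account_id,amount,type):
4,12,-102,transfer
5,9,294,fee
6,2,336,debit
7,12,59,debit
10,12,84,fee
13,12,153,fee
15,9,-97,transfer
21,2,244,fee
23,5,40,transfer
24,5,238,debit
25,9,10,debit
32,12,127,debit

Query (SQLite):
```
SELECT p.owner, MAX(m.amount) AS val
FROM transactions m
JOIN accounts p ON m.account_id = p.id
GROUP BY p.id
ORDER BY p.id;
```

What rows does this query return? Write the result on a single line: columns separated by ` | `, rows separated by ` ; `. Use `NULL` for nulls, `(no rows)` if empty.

Join each transactions row to its accounts via account_id.
Group joined rows by accounts.id; compute MAX(m.amount) per group.
  2: ids {6, 21} → MAX(m.amount)=336
  5: ids {23, 24} → MAX(m.amount)=238
  9: ids {5, 15, 25} → MAX(m.amount)=294
  12: ids {4, 7, 10, 13, 32} → MAX(m.amount)=153

Omar | 336 ; Omar | 238 ; Pia | 294 ; Owen | 153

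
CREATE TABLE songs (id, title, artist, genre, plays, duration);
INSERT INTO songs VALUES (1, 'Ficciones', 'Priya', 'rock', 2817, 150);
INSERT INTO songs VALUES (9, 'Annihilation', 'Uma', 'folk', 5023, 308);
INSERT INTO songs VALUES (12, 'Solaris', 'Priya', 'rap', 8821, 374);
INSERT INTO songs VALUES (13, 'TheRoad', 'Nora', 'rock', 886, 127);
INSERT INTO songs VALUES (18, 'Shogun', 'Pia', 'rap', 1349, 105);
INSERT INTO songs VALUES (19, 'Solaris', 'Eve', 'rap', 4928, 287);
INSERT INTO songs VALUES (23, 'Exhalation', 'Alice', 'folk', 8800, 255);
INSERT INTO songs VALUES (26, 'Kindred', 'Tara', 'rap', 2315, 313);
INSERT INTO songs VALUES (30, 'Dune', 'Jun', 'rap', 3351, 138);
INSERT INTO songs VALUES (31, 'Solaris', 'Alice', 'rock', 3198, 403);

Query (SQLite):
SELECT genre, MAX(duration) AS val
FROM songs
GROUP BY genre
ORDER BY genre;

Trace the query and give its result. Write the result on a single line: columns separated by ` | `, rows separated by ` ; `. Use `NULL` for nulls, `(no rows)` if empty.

folk | 308 ; rap | 374 ; rock | 403

Partition songs by genre; compute MAX(duration) within each group.
  folk: ids {9, 23} → MAX(duration)=308
  rap: ids {12, 18, 19, 26, 30} → MAX(duration)=374
  rock: ids {1, 13, 31} → MAX(duration)=403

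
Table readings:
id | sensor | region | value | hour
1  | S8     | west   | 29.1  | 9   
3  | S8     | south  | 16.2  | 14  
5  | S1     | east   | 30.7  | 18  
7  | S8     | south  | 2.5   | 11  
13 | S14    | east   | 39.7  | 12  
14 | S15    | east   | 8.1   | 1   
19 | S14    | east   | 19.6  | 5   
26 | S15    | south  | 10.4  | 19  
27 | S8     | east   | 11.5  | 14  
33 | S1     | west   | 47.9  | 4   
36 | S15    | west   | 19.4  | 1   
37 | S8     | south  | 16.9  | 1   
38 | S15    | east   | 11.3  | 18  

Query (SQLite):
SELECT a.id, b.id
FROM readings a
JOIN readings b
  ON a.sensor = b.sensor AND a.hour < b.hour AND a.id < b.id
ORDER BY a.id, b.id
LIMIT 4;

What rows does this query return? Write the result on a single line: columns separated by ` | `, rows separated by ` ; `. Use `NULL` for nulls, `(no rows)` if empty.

1 | 3 ; 1 | 7 ; 1 | 27 ; 7 | 27

Pairs (a,b) with same sensor, a.hour < b.hour, a.id < b.id.
sensor groups: S1:{5,33} S14:{13,19} S15:{14,26,36,38} S8:{1,3,7,27,37}
Ordered by (a.id, b.id); first 4.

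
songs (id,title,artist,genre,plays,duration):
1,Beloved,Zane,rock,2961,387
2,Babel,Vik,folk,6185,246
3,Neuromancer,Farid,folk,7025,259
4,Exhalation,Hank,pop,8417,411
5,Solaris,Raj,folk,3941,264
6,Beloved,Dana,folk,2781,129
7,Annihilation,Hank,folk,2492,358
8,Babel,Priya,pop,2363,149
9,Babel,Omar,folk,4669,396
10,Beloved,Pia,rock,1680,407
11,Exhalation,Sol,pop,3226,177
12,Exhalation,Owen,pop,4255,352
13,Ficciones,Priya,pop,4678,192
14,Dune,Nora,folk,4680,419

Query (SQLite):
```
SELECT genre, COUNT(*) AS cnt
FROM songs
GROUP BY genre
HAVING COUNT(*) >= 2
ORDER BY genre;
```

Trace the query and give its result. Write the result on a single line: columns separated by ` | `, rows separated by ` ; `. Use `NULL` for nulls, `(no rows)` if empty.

Partition songs by genre; compute COUNT(*) within each group.
HAVING: keep groups with count ≥ 2.
  folk: ids {2, 3, 5, 6, 7, 9, 14} → COUNT(*)=7
  pop: ids {4, 8, 11, 12, 13} → COUNT(*)=5
  rock: ids {1, 10} → COUNT(*)=2

folk | 7 ; pop | 5 ; rock | 2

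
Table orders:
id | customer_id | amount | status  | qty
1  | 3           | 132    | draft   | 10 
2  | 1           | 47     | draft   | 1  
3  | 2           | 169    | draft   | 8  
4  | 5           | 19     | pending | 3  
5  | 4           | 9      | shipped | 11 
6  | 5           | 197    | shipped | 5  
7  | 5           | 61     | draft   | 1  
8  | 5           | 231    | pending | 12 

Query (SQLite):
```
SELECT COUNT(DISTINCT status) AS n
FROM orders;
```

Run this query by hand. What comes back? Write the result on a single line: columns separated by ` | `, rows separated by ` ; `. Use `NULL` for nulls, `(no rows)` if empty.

3

Count distinct non-NULL status values.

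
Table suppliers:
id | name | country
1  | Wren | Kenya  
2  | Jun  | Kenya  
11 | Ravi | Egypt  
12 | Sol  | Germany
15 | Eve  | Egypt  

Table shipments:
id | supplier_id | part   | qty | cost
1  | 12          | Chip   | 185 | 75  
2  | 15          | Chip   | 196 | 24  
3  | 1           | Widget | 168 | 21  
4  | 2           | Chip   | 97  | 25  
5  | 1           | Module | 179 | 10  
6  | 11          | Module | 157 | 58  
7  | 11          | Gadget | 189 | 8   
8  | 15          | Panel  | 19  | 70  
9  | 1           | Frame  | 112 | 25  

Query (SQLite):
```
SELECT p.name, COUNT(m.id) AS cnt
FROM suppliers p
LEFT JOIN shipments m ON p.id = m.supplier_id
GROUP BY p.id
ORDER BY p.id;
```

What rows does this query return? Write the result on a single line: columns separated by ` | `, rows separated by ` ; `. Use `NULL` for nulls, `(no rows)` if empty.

Wren | 3 ; Jun | 1 ; Ravi | 2 ; Sol | 1 ; Eve | 2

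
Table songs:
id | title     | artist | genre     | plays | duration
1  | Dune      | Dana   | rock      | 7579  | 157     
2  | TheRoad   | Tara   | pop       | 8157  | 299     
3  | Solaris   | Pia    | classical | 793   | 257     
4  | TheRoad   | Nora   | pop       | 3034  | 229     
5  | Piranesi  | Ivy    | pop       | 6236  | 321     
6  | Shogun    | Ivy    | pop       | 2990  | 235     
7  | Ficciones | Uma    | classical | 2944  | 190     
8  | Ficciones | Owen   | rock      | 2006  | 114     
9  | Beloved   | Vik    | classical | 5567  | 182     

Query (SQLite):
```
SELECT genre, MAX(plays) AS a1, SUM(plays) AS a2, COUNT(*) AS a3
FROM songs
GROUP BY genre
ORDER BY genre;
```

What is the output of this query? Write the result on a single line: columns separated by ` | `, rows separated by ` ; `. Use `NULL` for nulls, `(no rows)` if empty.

classical | 5567 | 9304 | 3 ; pop | 8157 | 20417 | 4 ; rock | 7579 | 9585 | 2

Group songs by genre.
Per group compute: MAX(plays), SUM(plays), COUNT(*).
  classical: ids {3, 7, 9} → MAX(plays)=5567, SUM(plays)=9304, COUNT(*)=3
  pop: ids {2, 4, 5, 6} → MAX(plays)=8157, SUM(plays)=20417, COUNT(*)=4
  rock: ids {1, 8} → MAX(plays)=7579, SUM(plays)=9585, COUNT(*)=2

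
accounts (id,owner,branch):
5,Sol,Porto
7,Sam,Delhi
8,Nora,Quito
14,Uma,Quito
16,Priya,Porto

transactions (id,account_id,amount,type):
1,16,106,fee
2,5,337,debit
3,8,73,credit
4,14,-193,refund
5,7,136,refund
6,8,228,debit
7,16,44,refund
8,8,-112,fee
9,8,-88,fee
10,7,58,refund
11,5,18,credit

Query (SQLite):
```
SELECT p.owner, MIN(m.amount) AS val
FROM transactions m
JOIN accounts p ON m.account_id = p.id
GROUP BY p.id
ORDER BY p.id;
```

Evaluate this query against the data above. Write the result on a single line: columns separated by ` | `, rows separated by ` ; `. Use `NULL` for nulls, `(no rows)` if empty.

Join each transactions row to its accounts via account_id.
Group joined rows by accounts.id; compute MIN(m.amount) per group.
  5: ids {2, 11} → MIN(m.amount)=18
  7: ids {5, 10} → MIN(m.amount)=58
  8: ids {3, 6, 8, 9} → MIN(m.amount)=-112
  14: ids {4} → MIN(m.amount)=-193
  16: ids {1, 7} → MIN(m.amount)=44

Sol | 18 ; Sam | 58 ; Nora | -112 ; Uma | -193 ; Priya | 44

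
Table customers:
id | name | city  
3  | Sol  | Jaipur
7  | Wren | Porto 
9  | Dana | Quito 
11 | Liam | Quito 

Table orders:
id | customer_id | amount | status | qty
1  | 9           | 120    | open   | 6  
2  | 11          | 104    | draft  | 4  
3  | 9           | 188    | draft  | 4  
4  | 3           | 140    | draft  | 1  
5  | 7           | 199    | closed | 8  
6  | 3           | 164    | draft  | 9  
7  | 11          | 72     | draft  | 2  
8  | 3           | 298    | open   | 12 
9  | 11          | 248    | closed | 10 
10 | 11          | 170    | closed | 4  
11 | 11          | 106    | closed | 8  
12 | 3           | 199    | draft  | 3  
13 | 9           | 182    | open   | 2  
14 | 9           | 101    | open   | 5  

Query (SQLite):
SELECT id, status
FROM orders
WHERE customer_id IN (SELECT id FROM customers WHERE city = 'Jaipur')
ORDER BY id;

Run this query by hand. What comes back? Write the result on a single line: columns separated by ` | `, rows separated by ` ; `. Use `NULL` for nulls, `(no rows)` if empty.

4 | draft ; 6 | draft ; 8 | open ; 12 | draft

Inner query: customers.id where city = 'Jaipur'.
Outer: keep orders rows whose customer_id is in that set.
Inner query → {3}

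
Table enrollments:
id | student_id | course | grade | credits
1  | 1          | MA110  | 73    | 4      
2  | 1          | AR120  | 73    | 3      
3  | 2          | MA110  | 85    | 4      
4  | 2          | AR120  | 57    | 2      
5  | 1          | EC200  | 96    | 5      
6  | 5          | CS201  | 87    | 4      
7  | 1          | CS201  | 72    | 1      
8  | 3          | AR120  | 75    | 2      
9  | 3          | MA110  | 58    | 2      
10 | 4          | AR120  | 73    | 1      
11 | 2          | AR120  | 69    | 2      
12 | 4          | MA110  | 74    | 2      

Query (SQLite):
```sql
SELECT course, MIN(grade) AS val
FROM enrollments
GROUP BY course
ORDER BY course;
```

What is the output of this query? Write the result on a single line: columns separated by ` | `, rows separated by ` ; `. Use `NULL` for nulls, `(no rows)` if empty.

Partition enrollments by course; compute MIN(grade) within each group.
  AR120: ids {2, 4, 8, 10, 11} → MIN(grade)=57
  CS201: ids {6, 7} → MIN(grade)=72
  EC200: ids {5} → MIN(grade)=96
  MA110: ids {1, 3, 9, 12} → MIN(grade)=58

AR120 | 57 ; CS201 | 72 ; EC200 | 96 ; MA110 | 58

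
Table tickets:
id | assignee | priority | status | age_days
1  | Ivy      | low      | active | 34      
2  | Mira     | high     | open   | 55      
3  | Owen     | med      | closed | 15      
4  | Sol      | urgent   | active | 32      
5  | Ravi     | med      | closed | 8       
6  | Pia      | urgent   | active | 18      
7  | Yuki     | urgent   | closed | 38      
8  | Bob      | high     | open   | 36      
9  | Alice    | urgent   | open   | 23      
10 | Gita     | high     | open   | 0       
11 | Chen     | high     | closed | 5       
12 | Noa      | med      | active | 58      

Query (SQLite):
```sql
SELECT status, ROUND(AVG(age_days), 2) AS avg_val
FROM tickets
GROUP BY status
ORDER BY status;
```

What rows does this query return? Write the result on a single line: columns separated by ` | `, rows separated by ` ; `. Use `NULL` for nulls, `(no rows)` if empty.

Partition tickets by status; compute ROUND(AVG(age_days), 2) within each group.
  active: ids {1, 4, 6, 12} → ROUND(AVG(age_days), 2)=35.5
  closed: ids {3, 5, 7, 11} → ROUND(AVG(age_days), 2)=16.5
  open: ids {2, 8, 9, 10} → ROUND(AVG(age_days), 2)=28.5

active | 35.5 ; closed | 16.5 ; open | 28.5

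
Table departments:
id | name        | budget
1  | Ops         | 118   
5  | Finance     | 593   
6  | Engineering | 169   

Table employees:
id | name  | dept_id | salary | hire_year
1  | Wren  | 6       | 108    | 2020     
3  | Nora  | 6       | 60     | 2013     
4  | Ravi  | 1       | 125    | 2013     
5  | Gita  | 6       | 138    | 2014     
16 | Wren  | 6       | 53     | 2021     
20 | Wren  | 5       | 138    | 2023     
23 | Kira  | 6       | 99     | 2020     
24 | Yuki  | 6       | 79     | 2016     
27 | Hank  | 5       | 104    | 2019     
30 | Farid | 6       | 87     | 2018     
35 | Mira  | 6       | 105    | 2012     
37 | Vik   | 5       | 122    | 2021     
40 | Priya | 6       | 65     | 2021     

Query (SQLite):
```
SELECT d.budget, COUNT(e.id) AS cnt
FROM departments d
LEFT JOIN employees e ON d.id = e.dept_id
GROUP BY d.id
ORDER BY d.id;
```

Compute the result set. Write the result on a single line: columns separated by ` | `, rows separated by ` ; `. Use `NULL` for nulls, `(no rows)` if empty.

118 | 1 ; 593 | 3 ; 169 | 9

LEFT JOIN keeps every departments row; unmatched ones get NULL for employees columns.
Group by departments.id and compute COUNT(e.id). COUNT(col) of an all-NULL group is 0.
  1: ids {4} → COUNT(e.id)=1
  5: ids {20, 27, 37} → COUNT(e.id)=3
  6: ids {1, 3, 5, 16, 23, 24, 30, 35, 40} → COUNT(e.id)=9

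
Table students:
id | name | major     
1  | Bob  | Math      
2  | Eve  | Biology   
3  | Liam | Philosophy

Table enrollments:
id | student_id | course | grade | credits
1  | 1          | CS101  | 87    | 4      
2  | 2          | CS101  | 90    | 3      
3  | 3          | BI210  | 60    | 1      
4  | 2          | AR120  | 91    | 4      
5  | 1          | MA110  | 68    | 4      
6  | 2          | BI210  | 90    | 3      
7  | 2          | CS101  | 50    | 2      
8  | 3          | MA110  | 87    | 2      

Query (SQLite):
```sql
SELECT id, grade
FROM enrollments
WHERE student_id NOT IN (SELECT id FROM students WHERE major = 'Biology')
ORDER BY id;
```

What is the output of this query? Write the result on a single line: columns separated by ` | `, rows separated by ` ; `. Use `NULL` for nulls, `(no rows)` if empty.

Inner query: students.id where major = 'Biology'.
Outer: keep enrollments rows whose student_id is not in that set.
Inner query → {2}

1 | 87 ; 3 | 60 ; 5 | 68 ; 8 | 87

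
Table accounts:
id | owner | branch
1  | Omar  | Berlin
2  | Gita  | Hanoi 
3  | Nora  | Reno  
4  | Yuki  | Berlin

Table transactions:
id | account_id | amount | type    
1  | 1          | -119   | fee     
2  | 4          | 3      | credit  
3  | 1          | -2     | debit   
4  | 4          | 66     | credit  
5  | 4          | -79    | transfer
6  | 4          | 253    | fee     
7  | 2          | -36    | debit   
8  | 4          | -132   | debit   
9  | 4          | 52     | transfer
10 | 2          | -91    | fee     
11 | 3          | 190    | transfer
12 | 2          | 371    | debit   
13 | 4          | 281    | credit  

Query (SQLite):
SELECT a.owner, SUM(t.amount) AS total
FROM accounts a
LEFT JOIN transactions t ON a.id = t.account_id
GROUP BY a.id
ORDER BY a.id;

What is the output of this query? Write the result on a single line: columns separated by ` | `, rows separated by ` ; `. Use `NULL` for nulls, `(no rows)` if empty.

LEFT JOIN keeps every accounts row; unmatched ones get NULL for transactions columns.
Group by accounts.id and compute SUM(t.amount). SUM over an all-NULL group is NULL.
  1: ids {1, 3} → SUM(t.amount)=-121
  2: ids {7, 10, 12} → SUM(t.amount)=244
  3: ids {11} → SUM(t.amount)=190
  4: ids {2, 4, 5, 6, 8, 9, 13} → SUM(t.amount)=444

Omar | -121 ; Gita | 244 ; Nora | 190 ; Yuki | 444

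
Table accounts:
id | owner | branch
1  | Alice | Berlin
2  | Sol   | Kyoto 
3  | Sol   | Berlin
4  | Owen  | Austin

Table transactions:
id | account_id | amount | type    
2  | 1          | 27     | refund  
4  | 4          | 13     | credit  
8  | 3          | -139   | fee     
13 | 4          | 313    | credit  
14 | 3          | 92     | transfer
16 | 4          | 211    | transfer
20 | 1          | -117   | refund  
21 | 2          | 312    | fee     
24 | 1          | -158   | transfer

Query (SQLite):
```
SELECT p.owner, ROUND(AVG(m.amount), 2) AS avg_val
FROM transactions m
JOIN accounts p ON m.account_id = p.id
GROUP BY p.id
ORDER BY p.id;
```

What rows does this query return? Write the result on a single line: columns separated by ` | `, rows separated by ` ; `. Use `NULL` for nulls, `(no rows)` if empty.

Alice | -82.67 ; Sol | 312 ; Sol | -23.5 ; Owen | 179

Join each transactions row to its accounts via account_id.
Group joined rows by accounts.id; compute ROUND(AVG(m.amount), 2) per group.
  1: ids {2, 20, 24} → ROUND(AVG(m.amount), 2)=-82.67
  2: ids {21} → ROUND(AVG(m.amount), 2)=312
  3: ids {8, 14} → ROUND(AVG(m.amount), 2)=-23.5
  4: ids {4, 13, 16} → ROUND(AVG(m.amount), 2)=179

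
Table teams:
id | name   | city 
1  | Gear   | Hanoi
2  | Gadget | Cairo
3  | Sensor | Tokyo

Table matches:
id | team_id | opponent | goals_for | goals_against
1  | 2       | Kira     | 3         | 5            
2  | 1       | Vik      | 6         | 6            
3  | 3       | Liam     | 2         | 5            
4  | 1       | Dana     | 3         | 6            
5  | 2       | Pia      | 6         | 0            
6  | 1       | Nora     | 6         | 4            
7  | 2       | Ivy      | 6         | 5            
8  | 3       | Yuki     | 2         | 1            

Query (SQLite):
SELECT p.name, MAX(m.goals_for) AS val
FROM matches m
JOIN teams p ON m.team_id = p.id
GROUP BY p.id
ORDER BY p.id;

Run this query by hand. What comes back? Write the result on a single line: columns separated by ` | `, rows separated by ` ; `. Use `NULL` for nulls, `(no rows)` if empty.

Join each matches row to its teams via team_id.
Group joined rows by teams.id; compute MAX(m.goals_for) per group.
  1: ids {2, 4, 6} → MAX(m.goals_for)=6
  2: ids {1, 5, 7} → MAX(m.goals_for)=6
  3: ids {3, 8} → MAX(m.goals_for)=2

Gear | 6 ; Gadget | 6 ; Sensor | 2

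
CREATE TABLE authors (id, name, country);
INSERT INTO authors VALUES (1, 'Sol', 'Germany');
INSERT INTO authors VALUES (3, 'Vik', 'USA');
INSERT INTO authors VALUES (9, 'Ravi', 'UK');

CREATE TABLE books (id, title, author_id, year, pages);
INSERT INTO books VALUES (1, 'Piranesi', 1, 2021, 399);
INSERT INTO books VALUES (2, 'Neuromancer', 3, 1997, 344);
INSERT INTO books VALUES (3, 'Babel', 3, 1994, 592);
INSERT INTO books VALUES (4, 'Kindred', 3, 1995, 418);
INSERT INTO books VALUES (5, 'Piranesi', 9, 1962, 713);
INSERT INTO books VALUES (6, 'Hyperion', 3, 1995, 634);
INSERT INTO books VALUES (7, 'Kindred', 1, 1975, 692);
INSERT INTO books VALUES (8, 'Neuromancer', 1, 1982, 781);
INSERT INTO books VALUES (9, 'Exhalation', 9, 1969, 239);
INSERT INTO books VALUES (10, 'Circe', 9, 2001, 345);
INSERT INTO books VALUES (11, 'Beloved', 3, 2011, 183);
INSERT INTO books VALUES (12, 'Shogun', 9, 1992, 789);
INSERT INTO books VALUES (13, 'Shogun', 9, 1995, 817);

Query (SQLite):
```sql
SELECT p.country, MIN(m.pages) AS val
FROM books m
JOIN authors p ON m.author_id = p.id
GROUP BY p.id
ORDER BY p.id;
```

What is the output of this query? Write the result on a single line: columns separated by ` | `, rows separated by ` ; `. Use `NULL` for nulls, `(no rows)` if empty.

Germany | 399 ; USA | 183 ; UK | 239

Join each books row to its authors via author_id.
Group joined rows by authors.id; compute MIN(m.pages) per group.
  1: ids {1, 7, 8} → MIN(m.pages)=399
  3: ids {2, 3, 4, 6, 11} → MIN(m.pages)=183
  9: ids {5, 9, 10, 12, 13} → MIN(m.pages)=239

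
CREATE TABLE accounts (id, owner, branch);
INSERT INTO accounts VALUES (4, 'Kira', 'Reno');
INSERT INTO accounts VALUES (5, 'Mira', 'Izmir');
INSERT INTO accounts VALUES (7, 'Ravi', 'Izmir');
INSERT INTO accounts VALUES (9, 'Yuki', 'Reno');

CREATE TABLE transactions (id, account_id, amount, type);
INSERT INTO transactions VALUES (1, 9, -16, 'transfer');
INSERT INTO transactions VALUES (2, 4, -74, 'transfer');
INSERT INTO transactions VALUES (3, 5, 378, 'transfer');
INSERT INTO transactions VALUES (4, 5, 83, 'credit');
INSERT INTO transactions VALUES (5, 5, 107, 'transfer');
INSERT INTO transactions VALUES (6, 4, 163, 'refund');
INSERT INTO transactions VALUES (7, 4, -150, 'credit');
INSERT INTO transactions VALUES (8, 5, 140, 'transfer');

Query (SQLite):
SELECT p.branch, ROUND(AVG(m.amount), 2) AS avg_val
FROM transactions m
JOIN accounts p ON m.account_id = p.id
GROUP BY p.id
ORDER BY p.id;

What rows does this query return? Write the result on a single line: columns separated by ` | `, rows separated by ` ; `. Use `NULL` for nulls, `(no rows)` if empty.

Join each transactions row to its accounts via account_id.
Group joined rows by accounts.id; compute ROUND(AVG(m.amount), 2) per group.
  4: ids {2, 6, 7} → ROUND(AVG(m.amount), 2)=-20.33
  5: ids {3, 4, 5, 8} → ROUND(AVG(m.amount), 2)=177
  9: ids {1} → ROUND(AVG(m.amount), 2)=-16

Reno | -20.33 ; Izmir | 177 ; Reno | -16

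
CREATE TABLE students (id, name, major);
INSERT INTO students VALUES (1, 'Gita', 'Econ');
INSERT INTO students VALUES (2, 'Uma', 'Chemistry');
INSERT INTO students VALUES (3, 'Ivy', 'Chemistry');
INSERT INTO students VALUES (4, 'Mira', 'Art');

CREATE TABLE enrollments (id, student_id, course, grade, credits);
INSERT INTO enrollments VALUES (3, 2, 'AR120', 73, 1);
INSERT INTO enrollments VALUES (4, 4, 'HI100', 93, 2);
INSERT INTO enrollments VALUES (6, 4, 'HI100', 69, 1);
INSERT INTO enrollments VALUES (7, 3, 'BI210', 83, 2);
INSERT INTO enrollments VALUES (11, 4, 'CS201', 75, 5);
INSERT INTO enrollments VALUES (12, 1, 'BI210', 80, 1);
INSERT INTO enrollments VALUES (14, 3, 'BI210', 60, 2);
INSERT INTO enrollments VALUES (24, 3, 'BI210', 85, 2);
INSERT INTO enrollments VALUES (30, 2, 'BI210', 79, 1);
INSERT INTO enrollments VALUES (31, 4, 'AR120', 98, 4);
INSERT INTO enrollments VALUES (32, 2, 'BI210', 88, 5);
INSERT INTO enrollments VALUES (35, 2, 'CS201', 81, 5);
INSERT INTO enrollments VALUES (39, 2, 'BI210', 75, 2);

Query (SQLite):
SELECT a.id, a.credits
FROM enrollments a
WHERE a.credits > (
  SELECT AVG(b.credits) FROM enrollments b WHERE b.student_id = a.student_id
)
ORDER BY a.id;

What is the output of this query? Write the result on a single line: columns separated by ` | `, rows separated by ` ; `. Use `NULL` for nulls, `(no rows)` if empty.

For each enrollments row a, compute AVG(credits) over rows sharing a.student_id.
Keep row a if a.credits > that per-group AVG.
  student_id=1: AVG(credits) = 1.0
  student_id=2: AVG(credits) = 2.8
  student_id=3: AVG(credits) = 2.0
  student_id=4: AVG(credits) = 3.0

11 | 5 ; 31 | 4 ; 32 | 5 ; 35 | 5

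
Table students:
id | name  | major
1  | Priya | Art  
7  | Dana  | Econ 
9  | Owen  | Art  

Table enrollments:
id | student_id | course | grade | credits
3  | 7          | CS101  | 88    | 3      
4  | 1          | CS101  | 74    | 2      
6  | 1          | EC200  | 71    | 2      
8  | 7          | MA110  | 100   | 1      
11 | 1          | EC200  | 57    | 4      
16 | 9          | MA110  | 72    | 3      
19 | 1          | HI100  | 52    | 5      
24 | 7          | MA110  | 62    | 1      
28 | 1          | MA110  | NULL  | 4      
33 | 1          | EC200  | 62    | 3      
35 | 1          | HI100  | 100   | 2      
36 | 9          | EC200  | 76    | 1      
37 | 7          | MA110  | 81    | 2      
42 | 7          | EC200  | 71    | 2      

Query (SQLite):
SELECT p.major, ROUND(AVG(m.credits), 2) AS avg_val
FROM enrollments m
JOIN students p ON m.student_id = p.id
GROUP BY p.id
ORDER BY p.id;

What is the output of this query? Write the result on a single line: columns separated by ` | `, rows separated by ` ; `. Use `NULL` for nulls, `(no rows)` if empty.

Join each enrollments row to its students via student_id.
Group joined rows by students.id; compute ROUND(AVG(m.credits), 2) per group.
  1: ids {4, 6, 11, 19, 28, 33, 35} → ROUND(AVG(m.credits), 2)=3.14
  7: ids {3, 8, 24, 37, 42} → ROUND(AVG(m.credits), 2)=1.8
  9: ids {16, 36} → ROUND(AVG(m.credits), 2)=2

Art | 3.14 ; Econ | 1.8 ; Art | 2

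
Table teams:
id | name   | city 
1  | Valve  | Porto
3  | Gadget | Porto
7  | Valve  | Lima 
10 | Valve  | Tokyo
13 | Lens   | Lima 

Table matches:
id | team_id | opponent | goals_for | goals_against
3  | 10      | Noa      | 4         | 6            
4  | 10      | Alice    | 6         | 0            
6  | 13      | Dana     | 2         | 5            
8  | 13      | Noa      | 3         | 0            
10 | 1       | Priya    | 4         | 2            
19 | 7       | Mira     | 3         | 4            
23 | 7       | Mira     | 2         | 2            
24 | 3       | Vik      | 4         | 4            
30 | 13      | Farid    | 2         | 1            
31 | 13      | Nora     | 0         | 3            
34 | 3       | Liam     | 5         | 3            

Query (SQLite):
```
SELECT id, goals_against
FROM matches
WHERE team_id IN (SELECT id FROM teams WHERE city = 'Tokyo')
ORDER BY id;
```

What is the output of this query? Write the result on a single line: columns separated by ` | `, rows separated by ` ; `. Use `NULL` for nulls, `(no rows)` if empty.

Inner query: teams.id where city = 'Tokyo'.
Outer: keep matches rows whose team_id is in that set.
Inner query → {10}

3 | 6 ; 4 | 0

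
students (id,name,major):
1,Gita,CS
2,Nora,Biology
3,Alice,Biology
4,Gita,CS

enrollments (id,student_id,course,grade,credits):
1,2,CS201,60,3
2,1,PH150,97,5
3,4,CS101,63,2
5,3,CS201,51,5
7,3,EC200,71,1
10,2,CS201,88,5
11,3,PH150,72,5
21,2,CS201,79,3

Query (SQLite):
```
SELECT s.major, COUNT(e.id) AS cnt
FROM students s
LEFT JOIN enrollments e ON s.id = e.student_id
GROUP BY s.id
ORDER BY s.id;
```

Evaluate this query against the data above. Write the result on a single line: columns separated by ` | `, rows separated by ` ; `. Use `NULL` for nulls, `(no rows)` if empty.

LEFT JOIN keeps every students row; unmatched ones get NULL for enrollments columns.
Group by students.id and compute COUNT(e.id). COUNT(col) of an all-NULL group is 0.
  1: ids {2} → COUNT(e.id)=1
  2: ids {1, 10, 21} → COUNT(e.id)=3
  3: ids {5, 7, 11} → COUNT(e.id)=3
  4: ids {3} → COUNT(e.id)=1

CS | 1 ; Biology | 3 ; Biology | 3 ; CS | 1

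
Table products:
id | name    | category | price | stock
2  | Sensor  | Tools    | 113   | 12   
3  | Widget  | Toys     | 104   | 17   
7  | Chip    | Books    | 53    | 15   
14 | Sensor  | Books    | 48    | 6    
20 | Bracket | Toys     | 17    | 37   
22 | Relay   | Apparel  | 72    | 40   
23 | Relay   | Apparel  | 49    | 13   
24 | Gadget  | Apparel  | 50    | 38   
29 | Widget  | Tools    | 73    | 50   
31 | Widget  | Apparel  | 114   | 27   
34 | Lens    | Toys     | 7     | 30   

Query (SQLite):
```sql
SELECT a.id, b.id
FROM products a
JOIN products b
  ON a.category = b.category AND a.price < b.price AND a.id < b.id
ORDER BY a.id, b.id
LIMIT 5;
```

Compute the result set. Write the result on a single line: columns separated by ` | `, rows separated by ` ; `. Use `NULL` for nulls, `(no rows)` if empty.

22 | 31 ; 23 | 24 ; 23 | 31 ; 24 | 31

Pairs (a,b) with same category, a.price < b.price, a.id < b.id.
category groups: Apparel:{22,23,24,31} Books:{7,14} Tools:{2,29} Toys:{3,20,34}
Ordered by (a.id, b.id); first 5.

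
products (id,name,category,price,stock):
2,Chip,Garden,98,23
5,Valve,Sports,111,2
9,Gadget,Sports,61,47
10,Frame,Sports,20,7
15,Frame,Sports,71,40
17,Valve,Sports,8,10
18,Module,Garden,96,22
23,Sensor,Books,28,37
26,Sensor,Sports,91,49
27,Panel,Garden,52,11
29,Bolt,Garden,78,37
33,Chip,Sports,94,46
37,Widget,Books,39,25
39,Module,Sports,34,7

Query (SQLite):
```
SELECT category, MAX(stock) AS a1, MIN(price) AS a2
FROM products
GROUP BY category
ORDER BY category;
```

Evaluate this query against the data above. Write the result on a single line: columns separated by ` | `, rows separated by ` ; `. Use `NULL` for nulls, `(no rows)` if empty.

Group products by category.
Per group compute: MAX(stock), MIN(price).
  Books: ids {23, 37} → MAX(stock)=37, MIN(price)=28
  Garden: ids {2, 18, 27, 29} → MAX(stock)=37, MIN(price)=52
  Sports: ids {5, 9, 10, 15, 17, 26, 33, 39} → MAX(stock)=49, MIN(price)=8

Books | 37 | 28 ; Garden | 37 | 52 ; Sports | 49 | 8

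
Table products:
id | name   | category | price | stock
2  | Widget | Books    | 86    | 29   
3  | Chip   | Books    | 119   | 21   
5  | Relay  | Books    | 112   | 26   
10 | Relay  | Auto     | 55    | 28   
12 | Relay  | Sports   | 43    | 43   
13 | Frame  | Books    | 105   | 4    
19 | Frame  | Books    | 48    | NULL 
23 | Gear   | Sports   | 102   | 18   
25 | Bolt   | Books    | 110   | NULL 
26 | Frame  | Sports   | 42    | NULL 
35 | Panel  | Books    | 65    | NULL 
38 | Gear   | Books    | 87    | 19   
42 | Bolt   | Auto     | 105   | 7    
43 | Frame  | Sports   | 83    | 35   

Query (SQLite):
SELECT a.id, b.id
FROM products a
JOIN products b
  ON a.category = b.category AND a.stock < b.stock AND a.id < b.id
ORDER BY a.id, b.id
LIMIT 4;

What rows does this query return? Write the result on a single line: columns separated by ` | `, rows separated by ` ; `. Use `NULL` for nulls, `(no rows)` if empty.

3 | 5 ; 13 | 38 ; 23 | 43

Pairs (a,b) with same category, a.stock < b.stock, a.id < b.id.
category groups: Auto:{10,42} Books:{2,3,5,13,19,25,35,38} Sports:{12,23,26,43}
Ordered by (a.id, b.id); first 4.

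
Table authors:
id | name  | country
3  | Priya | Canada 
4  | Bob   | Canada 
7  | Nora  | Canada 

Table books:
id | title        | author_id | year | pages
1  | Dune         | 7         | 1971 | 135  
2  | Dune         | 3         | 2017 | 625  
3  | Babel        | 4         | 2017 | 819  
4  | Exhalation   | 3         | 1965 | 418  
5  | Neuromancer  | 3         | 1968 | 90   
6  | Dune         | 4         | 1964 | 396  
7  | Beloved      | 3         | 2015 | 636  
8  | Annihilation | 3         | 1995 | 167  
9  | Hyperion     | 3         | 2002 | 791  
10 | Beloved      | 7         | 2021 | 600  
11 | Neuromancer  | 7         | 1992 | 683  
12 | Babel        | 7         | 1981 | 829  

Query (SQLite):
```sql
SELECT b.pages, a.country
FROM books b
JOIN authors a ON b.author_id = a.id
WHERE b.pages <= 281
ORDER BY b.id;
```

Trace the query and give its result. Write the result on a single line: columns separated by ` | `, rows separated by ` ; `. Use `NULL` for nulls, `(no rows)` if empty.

135 | Canada ; 90 | Canada ; 167 | Canada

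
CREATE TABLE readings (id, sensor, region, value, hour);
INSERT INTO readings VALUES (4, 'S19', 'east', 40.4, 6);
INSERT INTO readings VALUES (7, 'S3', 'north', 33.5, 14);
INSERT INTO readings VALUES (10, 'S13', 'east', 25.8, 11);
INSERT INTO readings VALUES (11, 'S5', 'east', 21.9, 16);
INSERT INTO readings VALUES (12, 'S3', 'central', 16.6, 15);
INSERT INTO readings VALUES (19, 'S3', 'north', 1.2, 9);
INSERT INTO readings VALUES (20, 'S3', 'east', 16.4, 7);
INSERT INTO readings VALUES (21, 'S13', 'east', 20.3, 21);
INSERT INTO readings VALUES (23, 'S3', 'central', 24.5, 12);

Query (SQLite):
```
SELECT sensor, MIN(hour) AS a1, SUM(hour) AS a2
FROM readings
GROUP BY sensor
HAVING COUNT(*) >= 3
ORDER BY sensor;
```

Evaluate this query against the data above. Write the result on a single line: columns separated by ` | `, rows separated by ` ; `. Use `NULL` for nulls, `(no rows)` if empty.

S3 | 7 | 57

Group readings by sensor.
Per group compute: MIN(hour), SUM(hour).
HAVING: drop groups with fewer than 3 rows.
  S13: ids {10, 21} → MIN(hour)=11, SUM(hour)=32
  S19: ids {4} → MIN(hour)=6, SUM(hour)=6
  S3: ids {7, 12, 19, 20, 23} → MIN(hour)=7, SUM(hour)=57
  S5: ids {11} → MIN(hour)=16, SUM(hour)=16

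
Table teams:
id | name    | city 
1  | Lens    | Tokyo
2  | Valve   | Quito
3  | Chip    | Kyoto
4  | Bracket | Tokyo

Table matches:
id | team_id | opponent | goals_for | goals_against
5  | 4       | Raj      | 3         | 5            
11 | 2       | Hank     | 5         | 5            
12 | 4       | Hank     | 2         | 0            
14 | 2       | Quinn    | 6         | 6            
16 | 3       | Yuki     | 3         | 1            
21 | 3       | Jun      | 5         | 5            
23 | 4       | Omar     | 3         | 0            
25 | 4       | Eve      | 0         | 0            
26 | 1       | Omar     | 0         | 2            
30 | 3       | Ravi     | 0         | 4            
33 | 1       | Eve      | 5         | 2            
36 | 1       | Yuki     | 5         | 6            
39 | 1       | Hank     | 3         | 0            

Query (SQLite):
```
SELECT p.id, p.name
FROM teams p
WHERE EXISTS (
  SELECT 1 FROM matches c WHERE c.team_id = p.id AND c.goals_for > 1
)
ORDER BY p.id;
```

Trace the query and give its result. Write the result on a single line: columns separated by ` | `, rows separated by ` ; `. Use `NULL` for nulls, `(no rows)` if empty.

For each teams row, check whether any matches with matching team_id has goals_for > 1.
Keep rows where that is true.

1 | Lens ; 2 | Valve ; 3 | Chip ; 4 | Bracket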